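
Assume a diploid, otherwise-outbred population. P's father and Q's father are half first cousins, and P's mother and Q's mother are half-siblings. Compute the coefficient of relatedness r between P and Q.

0.078125

With two independent routes of shared ancestry, r is the sum of the two contributions.
P and Q are related in two ways: half second cousins through their fathers (r = 1/64) and half first cousins through their mothers (r = 1/16).
r = 1/64 + 1/16 = 5/64 = 0.078125.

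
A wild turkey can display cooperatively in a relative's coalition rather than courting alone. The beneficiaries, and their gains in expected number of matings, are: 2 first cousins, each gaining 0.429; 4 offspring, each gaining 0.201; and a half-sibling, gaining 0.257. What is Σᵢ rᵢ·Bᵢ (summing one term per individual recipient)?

r to a first cousin = 0.125 (first cousins share one grandparent pair — two paths of length 4: r = 2·(1/2)^4 = 1/8).
r to an offspring = 1/2 (one parent–offspring link: r = (1/2)^1 = 1/2).
r to a half-sibling = 1/4 (half-sibs share one parent — one path of length 2: r = (1/2)^2 = 1/4).
Summing one r·B term per recipient: 2·0.125·0.429 + 4·0.5·0.201 + 1·0.25·0.257 = 0.5735.

0.5735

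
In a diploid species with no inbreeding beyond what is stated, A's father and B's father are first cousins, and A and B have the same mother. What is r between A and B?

With two independent routes of shared ancestry, r is the sum of the two contributions.
A and B are related in two ways: second cousins through their fathers (r = 1/32) and half-sibs through their shared mother (r = 1/4).
r = 1/32 + 1/4 = 0.28125.

0.28125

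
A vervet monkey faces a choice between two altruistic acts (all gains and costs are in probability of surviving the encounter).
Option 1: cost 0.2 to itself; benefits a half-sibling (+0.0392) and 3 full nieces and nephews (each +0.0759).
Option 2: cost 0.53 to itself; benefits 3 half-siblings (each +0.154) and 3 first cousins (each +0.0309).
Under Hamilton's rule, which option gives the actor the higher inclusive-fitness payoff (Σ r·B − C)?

Option 1

Option 1: r to a half-sibling = 0.25.
Option 1: r to a full niece or nephew = 0.25.
Option 1: Σ r·B − C = (1·0.25·0.0392 + 3·0.25·0.0759) − 0.2 = -0.133275.
Option 2: r to a half-sibling = 0.25.
Option 2: r to a first cousin = 0.125.
Option 2: Σ r·B − C = (3·0.25·0.154 + 3·0.125·0.0309) − 0.53 = -0.4029125.
Option 1 has the higher net inclusive-fitness payoff.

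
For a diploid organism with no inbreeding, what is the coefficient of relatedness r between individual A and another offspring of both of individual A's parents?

Each parent–offspring link contributes a factor of 1/2, and independent paths through distinct common ancestors add.
Full sibs share both parents — two paths of length 2: r = 2·(1/2)^2 = 1/2.

0.5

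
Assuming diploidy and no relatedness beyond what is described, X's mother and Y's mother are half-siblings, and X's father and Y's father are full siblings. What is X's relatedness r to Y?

Relatedness sums over independent paths through distinct common ancestors.
X and Y are related in two ways: half first cousins through their mothers (r = 1/16) and first cousins through their fathers (r = 1/8).
r = 1/16 + 1/8 = 0.1875.

0.1875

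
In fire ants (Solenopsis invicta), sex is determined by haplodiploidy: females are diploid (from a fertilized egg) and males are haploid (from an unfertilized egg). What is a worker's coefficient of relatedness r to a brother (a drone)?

Her haploid brother carries none of their father's genes and a random half of their mother's genome; that half matches the maternal half of her own genome with probability 1/2: r = 1/2 · 1/2 = 1/4.

0.25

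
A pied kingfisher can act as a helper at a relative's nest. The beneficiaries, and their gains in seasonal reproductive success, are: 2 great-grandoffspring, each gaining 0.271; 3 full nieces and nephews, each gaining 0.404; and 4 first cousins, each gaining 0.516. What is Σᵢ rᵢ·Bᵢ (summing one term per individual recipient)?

r to a great-grandoffspring = 1/8 (three parent–offspring links: r = (1/2)^3 = 1/8).
r to a full niece or nephew = 0.25 (full aunt/uncle↔niece/nephew: two paths of length 3 through the shared grandparent pair: r = 2·(1/2)^3 = 1/4).
r to a first cousin = 1/8 (first cousins share one grandparent pair — two paths of length 4: r = 2·(1/2)^4 = 1/8).
Summing one r·B term per recipient: 2·0.125·0.271 + 3·0.25·0.404 + 4·0.125·0.516 = 0.62875.

0.62875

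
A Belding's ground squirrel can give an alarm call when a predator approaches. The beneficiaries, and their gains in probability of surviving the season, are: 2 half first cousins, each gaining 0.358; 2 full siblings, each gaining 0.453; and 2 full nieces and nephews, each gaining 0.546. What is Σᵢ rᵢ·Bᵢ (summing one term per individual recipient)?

0.77075

r to a half first cousin = 1/16 (half first cousins share one grandparent — one path of length 4: r = (1/2)^4 = 1/16).
r to a full sibling = 1/2 (full sibs share both parents — two paths of length 2: r = 2·(1/2)^2 = 1/2).
r to a full niece or nephew = 0.25 (full aunt/uncle↔niece/nephew: two paths of length 3 through the shared grandparent pair: r = 2·(1/2)^3 = 1/4).
Summing one r·B term per recipient: 2·0.0625·0.358 + 2·0.5·0.453 + 2·0.25·0.546 = 0.77075.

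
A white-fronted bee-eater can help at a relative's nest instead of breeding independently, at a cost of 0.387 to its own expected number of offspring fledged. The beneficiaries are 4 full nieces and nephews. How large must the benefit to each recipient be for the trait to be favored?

0.387

r to a full niece or nephew = 0.25 (full aunt/uncle↔niece/nephew: two paths of length 3 through the shared grandparent pair: r = 2·(1/2)^3 = 1/4).
Hamilton's rule with n recipients of equal r: n·r·B > C, so B > C/(n·r) = 0.387/(4·0.25) = 0.387.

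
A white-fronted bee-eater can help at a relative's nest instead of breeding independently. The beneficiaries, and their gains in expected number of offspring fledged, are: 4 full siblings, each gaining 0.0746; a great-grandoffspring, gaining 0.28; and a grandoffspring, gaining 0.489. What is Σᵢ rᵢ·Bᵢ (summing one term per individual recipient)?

r to a full sibling = 0.5 (full sibs share both parents — two paths of length 2: r = 2·(1/2)^2 = 1/2).
r to a great-grandoffspring = 1/8 (three parent–offspring links: r = (1/2)^3 = 1/8).
r to a grandoffspring = 1/4 (two parent–offspring links: r = (1/2)^2 = 1/4).
Summing one r·B term per recipient: 4·0.5·0.0746 + 1·0.125·0.28 + 1·0.25·0.489 = 0.30645.

0.30645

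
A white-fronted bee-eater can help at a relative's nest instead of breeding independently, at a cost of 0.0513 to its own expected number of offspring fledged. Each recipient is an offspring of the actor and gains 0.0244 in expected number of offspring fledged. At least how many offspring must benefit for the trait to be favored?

5

r to an offspring = 1/2 (one parent–offspring link: r = (1/2)^1 = 1/2).
Hamilton's rule: n·r·B > C  ⇒  n > C/(r·B) = 0.0513/(0.5·0.0244) = 4.205.
The smallest integer exceeding 4.205 is 5.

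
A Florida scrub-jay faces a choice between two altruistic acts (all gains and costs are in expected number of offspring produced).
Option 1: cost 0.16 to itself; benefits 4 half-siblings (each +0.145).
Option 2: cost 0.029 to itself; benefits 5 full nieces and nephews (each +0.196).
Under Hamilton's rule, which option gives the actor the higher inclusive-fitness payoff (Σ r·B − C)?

Option 1: r to a half-sibling = 0.25.
Option 1: Σ r·B − C = (4·0.25·0.145) − 0.16 = -0.015.
Option 2: r to a full niece or nephew = 0.25.
Option 2: Σ r·B − C = (5·0.25·0.196) − 0.029 = 0.216.
Option 2 has the higher net inclusive-fitness payoff.

Option 2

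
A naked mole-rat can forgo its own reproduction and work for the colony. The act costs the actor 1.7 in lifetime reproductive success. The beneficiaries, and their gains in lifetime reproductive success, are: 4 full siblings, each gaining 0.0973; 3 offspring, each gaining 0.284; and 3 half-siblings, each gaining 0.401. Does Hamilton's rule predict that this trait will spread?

No

Hamilton's rule: the trait is favored when the sum of r·B over every recipient exceeds the actor's cost C.
r to a full sibling = 0.5 (full sibs share both parents — two paths of length 2: r = 2·(1/2)^2 = 1/2).
r to an offspring = 1/2 (one parent–offspring link: r = (1/2)^1 = 1/2).
r to a half-sibling = 1/4 (half-sibs share one parent — one path of length 2: r = (1/2)^2 = 1/4).
Summing one r·B term per recipient: 4·0.5·0.0973 + 3·0.5·0.284 + 3·0.25·0.401 = 0.92135.
0.92135 < 1.7: the indirect benefit is less than the cost.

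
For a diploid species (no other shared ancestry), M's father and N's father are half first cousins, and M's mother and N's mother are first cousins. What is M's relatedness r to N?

0.046875

With two independent routes of shared ancestry, r is the sum of the two contributions.
M and N are related in two ways: half second cousins through their fathers (r = 1/64) and second cousins through their mothers (r = 1/32).
r = 1/64 + 1/32 = 3/64 = 0.046875.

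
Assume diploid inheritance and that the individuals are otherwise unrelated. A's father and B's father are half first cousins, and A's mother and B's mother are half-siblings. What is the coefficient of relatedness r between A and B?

Independent pedigree routes through distinct common ancestors add.
A and B are related in two ways: half second cousins through their fathers (r = 1/64) and half first cousins through their mothers (r = 1/16).
r = 1/64 + 1/16 = 0.078125.

0.078125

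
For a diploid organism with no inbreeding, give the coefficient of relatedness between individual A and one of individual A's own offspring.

Each parent–offspring link contributes a factor of 1/2, and independent paths through distinct common ancestors add.
One parent–offspring link: r = (1/2)^1 = 1/2.

0.5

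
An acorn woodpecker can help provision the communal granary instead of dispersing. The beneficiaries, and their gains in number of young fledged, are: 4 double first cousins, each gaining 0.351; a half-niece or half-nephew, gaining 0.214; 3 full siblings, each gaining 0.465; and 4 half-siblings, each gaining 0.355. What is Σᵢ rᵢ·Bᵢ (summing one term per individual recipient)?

1.43025

r to a double first cousin = 0.25 (double first cousins share both grandparent pairs — four paths of length 4: r = 4·(1/2)^4 = 1/4).
r to a half-niece or half-nephew = 0.125 (half-aunt/uncle↔niece/nephew: one path of length 3: r = (1/2)^3 = 1/8).
r to a full sibling = 0.5 (full sibs share both parents — two paths of length 2: r = 2·(1/2)^2 = 1/2).
r to a half-sibling = 0.25 (half-sibs share one parent — one path of length 2: r = (1/2)^2 = 1/4).
Summing one r·B term per recipient: 4·0.25·0.351 + 1·0.125·0.214 + 3·0.5·0.465 + 4·0.25·0.355 = 1.43025.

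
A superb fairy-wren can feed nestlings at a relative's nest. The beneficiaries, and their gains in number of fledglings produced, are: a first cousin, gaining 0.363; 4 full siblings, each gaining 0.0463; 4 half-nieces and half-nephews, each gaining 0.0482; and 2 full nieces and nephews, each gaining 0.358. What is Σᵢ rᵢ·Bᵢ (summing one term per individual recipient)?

r to a first cousin = 0.125 (first cousins share one grandparent pair — two paths of length 4: r = 2·(1/2)^4 = 1/8).
r to a full sibling = 1/2 (full sibs share both parents — two paths of length 2: r = 2·(1/2)^2 = 1/2).
r to a half-niece or half-nephew = 0.125 (half-aunt/uncle↔niece/nephew: one path of length 3: r = (1/2)^3 = 1/8).
r to a full niece or nephew = 0.25 (full aunt/uncle↔niece/nephew: two paths of length 3 through the shared grandparent pair: r = 2·(1/2)^3 = 1/4).
Summing one r·B term per recipient: 1·0.125·0.363 + 4·0.5·0.0463 + 4·0.125·0.0482 + 2·0.25·0.358 = 0.341075.

0.341075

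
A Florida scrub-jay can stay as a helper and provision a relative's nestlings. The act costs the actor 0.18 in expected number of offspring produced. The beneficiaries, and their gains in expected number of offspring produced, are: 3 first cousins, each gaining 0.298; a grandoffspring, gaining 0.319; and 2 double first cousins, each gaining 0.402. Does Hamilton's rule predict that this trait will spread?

Yes

Hamilton's rule: the trait is favored when the sum of r·B over every recipient exceeds the actor's cost C.
r to a first cousin = 0.125 (first cousins share one grandparent pair — two paths of length 4: r = 2·(1/2)^4 = 1/8).
r to a grandoffspring = 1/4 (two parent–offspring links: r = (1/2)^2 = 1/4).
r to a double first cousin = 0.25 (double first cousins share both grandparent pairs — four paths of length 4: r = 4·(1/2)^4 = 1/4).
Summing one r·B term per recipient: 3·0.125·0.298 + 1·0.25·0.319 + 2·0.25·0.402 = 0.3925.
0.3925 > 0.18: the indirect benefit exceeds the cost.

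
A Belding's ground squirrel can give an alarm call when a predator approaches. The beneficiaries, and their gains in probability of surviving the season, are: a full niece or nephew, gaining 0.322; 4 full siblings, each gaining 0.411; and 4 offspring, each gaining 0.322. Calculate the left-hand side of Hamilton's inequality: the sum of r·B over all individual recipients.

1.5465

r to a full niece or nephew = 1/4 (full aunt/uncle↔niece/nephew: two paths of length 3 through the shared grandparent pair: r = 2·(1/2)^3 = 1/4).
r to a full sibling = 0.5 (full sibs share both parents — two paths of length 2: r = 2·(1/2)^2 = 1/2).
r to an offspring = 1/2 (one parent–offspring link: r = (1/2)^1 = 1/2).
Summing one r·B term per recipient: 1·0.25·0.322 + 4·0.5·0.411 + 4·0.5·0.322 = 1.5465.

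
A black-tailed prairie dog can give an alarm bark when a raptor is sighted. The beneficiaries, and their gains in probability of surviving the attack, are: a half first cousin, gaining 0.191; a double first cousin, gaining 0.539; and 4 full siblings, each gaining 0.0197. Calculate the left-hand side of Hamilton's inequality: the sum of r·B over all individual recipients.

r to a half first cousin = 0.0625 (half first cousins share one grandparent — one path of length 4: r = (1/2)^4 = 1/16).
r to a double first cousin = 1/4 (double first cousins share both grandparent pairs — four paths of length 4: r = 4·(1/2)^4 = 1/4).
r to a full sibling = 1/2 (full sibs share both parents — two paths of length 2: r = 2·(1/2)^2 = 1/2).
Summing one r·B term per recipient: 1·0.0625·0.191 + 1·0.25·0.539 + 4·0.5·0.0197 = 0.1860875.

0.1860875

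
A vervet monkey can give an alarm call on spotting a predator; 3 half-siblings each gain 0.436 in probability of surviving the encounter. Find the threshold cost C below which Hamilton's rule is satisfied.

r to a half-sibling = 0.25 (half-sibs share one parent — one path of length 2: r = (1/2)^2 = 1/4).
Hamilton's rule: n·r·B > C, so the trait is favored while C < n·r·B = 3·0.25·0.436 = 0.327.

0.327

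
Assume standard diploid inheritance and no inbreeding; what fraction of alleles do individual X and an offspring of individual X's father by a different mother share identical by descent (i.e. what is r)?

Each parent–offspring link contributes a factor of 1/2, and independent paths through distinct common ancestors add.
Half-sibs share one parent — one path of length 2: r = (1/2)^2 = 1/4.

0.25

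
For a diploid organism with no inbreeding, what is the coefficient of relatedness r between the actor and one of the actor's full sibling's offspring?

Each parent–offspring link contributes a factor of 1/2, and independent paths through distinct common ancestors add.
Full aunt/uncle↔niece/nephew: two paths of length 3 through the shared grandparent pair: r = 2·(1/2)^3 = 1/4.

0.25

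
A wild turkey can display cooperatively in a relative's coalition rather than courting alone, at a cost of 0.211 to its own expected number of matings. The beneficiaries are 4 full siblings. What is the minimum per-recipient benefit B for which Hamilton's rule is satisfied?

0.1055

r to a full sibling = 1/2 (full sibs share both parents — two paths of length 2: r = 2·(1/2)^2 = 1/2).
Hamilton's rule with n recipients of equal r: n·r·B > C, so B > C/(n·r) = 0.211/(4·0.5) = 0.1055.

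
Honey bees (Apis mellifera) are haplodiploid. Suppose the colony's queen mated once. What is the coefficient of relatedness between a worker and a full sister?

0.75

Haplodiploid full sisters inherit their father's entire haploid genome identically (contributing 1/2) and on average half of their mother's contribution (1/2 · 1/2 = 1/4); r = 1/2 + 1/4 = 3/4.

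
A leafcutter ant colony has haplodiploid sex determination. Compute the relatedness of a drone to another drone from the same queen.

Haploid brothers each carry a random half of the queen's diploid genome, so on average they share half: r = 1/2.

0.5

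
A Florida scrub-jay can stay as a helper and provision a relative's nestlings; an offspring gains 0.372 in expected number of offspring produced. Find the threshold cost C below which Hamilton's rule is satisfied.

r to an offspring = 0.5 (one parent–offspring link: r = (1/2)^1 = 1/2).
Hamilton's rule: n·r·B > C, so the trait is favored while C < n·r·B = 1·0.5·0.372 = 0.186.

0.186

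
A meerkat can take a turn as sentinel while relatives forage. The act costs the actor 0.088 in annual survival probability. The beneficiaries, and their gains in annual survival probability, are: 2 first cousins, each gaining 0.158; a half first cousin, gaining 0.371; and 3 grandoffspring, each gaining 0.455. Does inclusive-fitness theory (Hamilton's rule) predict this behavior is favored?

Yes

Hamilton's rule: the trait is favored when the sum of r·B over every recipient exceeds the actor's cost C.
r to a first cousin = 1/8 (first cousins share one grandparent pair — two paths of length 4: r = 2·(1/2)^4 = 1/8).
r to a half first cousin = 1/16 (half first cousins share one grandparent — one path of length 4: r = (1/2)^4 = 1/16).
r to a grandoffspring = 1/4 (two parent–offspring links: r = (1/2)^2 = 1/4).
Summing one r·B term per recipient: 2·0.125·0.158 + 1·0.0625·0.371 + 3·0.25·0.455 = 0.4039375.
0.4039375 > 0.088: the indirect benefit exceeds the cost.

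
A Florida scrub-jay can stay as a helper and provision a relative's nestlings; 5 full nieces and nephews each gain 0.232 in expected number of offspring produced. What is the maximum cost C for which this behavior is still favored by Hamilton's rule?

0.29

r to a full niece or nephew = 0.25 (full aunt/uncle↔niece/nephew: two paths of length 3 through the shared grandparent pair: r = 2·(1/2)^3 = 1/4).
Hamilton's rule: n·r·B > C, so the trait is favored while C < n·r·B = 5·0.25·0.232 = 0.29.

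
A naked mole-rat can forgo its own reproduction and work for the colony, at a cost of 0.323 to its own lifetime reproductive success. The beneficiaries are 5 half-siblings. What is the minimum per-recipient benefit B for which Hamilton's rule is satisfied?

r to a half-sibling = 0.25 (half-sibs share one parent — one path of length 2: r = (1/2)^2 = 1/4).
Hamilton's rule with n recipients of equal r: n·r·B > C, so B > C/(n·r) = 0.323/(5·0.25) = 0.2584.

0.2584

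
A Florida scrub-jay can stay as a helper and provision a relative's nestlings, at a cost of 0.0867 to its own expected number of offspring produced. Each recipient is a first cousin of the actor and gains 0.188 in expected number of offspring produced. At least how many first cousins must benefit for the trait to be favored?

4

r to a first cousin = 0.125 (first cousins share one grandparent pair — two paths of length 4: r = 2·(1/2)^4 = 1/8).
Hamilton's rule: n·r·B > C  ⇒  n > C/(r·B) = 0.0867/(0.125·0.188) = 3.689.
The smallest integer exceeding 3.689 is 4.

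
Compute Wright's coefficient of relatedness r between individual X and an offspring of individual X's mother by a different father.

0.25

Each parent–offspring link contributes a factor of 1/2, and independent paths through distinct common ancestors add.
Half-sibs share one parent — one path of length 2: r = (1/2)^2 = 1/4.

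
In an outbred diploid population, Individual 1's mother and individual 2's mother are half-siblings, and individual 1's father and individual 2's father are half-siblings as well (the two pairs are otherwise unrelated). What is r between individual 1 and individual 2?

With two independent routes of shared ancestry, r is the sum of the two contributions.
Individual 1 and individual 2 are related in two ways: half first cousins through their mothers (r = 1/16) and half first cousins through their fathers (r = 1/16).
r = 1/16 + 1/16 = 0.125.

0.125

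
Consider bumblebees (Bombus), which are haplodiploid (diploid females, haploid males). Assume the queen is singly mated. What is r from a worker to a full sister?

0.75

Haplodiploid full sisters inherit their father's entire haploid genome identically (contributing 1/2) and on average half of their mother's contribution (1/2 · 1/2 = 1/4); r = 1/2 + 1/4 = 3/4.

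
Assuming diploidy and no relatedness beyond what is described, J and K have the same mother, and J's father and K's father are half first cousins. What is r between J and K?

Wright's path rule: contributions from independent ancestry routes add.
J and K are related in two ways: half-sibs through their shared mother (r = 1/4) and half second cousins through their fathers (r = 1/64).
r = 1/4 + 1/64 = 17/64 = 0.265625.

0.265625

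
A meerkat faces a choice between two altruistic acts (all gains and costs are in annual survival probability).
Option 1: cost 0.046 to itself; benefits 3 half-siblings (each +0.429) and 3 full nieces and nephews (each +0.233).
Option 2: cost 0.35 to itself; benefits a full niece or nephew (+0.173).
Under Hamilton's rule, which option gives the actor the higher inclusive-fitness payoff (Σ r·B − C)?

Option 1

Option 1: r to a half-sibling = 0.25.
Option 1: r to a full niece or nephew = 0.25.
Option 1: Σ r·B − C = (3·0.25·0.429 + 3·0.25·0.233) − 0.046 = 0.4505.
Option 2: r to a full niece or nephew = 0.25.
Option 2: Σ r·B − C = (1·0.25·0.173) − 0.35 = -0.30675.
Option 1 has the higher net inclusive-fitness payoff.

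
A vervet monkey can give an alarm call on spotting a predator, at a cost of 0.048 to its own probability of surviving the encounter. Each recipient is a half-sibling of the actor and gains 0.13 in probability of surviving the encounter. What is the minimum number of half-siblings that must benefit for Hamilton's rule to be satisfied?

r to a half-sibling = 1/4 (half-sibs share one parent — one path of length 2: r = (1/2)^2 = 1/4).
Hamilton's rule: n·r·B > C  ⇒  n > C/(r·B) = 0.048/(0.25·0.13) = 1.477.
The smallest integer exceeding 1.477 is 2.

2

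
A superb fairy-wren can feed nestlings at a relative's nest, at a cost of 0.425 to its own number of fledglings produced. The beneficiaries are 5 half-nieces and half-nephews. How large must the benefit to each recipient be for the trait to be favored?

0.68

r to a half-niece or half-nephew = 0.125 (half-aunt/uncle↔niece/nephew: one path of length 3: r = (1/2)^3 = 1/8).
Hamilton's rule with n recipients of equal r: n·r·B > C, so B > C/(n·r) = 0.425/(5·0.125) = 0.68.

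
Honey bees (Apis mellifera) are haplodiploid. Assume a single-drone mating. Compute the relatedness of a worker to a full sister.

Haplodiploid full sisters inherit their father's entire haploid genome identically (contributing 1/2) and on average half of their mother's contribution (1/2 · 1/2 = 1/4); r = 1/2 + 1/4 = 3/4.

0.75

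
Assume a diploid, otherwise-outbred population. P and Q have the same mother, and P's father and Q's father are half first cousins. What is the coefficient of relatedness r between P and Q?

0.265625

Wright's path rule: contributions from independent ancestry routes add.
P and Q are related in two ways: half-sibs through their shared mother (r = 1/4) and half second cousins through their fathers (r = 1/64).
r = 1/4 + 1/64 = 17/64 = 0.265625.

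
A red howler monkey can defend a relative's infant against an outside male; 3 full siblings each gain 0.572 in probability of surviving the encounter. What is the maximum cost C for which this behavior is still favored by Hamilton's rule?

0.858

r to a full sibling = 1/2 (full sibs share both parents — two paths of length 2: r = 2·(1/2)^2 = 1/2).
Hamilton's rule: n·r·B > C, so the trait is favored while C < n·r·B = 3·0.5·0.572 = 0.858.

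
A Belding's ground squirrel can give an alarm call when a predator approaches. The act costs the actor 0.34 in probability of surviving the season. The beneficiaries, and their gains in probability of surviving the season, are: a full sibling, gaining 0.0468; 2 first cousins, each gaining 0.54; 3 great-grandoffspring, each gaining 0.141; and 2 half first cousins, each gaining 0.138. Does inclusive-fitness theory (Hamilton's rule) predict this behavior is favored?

Hamilton's rule: the trait is favored when the sum of r·B over every recipient exceeds the actor's cost C.
r to a full sibling = 1/2 (full sibs share both parents — two paths of length 2: r = 2·(1/2)^2 = 1/2).
r to a first cousin = 1/8 (first cousins share one grandparent pair — two paths of length 4: r = 2·(1/2)^4 = 1/8).
r to a great-grandoffspring = 0.125 (three parent–offspring links: r = (1/2)^3 = 1/8).
r to a half first cousin = 0.0625 (half first cousins share one grandparent — one path of length 4: r = (1/2)^4 = 1/16).
Summing one r·B term per recipient: 1·0.5·0.0468 + 2·0.125·0.54 + 3·0.125·0.141 + 2·0.0625·0.138 = 0.228525.
0.228525 < 0.34: the indirect benefit is less than the cost.

No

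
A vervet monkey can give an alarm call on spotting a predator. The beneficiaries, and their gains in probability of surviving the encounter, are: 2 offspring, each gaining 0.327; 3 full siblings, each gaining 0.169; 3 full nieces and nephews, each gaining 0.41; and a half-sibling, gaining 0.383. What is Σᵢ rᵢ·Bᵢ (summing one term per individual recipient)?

r to an offspring = 0.5 (one parent–offspring link: r = (1/2)^1 = 1/2).
r to a full sibling = 1/2 (full sibs share both parents — two paths of length 2: r = 2·(1/2)^2 = 1/2).
r to a full niece or nephew = 1/4 (full aunt/uncle↔niece/nephew: two paths of length 3 through the shared grandparent pair: r = 2·(1/2)^3 = 1/4).
r to a half-sibling = 0.25 (half-sibs share one parent — one path of length 2: r = (1/2)^2 = 1/4).
Summing one r·B term per recipient: 2·0.5·0.327 + 3·0.5·0.169 + 3·0.25·0.41 + 1·0.25·0.383 = 0.98375.

0.98375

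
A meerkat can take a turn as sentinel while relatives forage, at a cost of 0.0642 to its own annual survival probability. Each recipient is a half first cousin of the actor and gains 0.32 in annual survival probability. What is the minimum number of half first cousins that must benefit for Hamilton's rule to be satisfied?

r to a half first cousin = 1/16 (half first cousins share one grandparent — one path of length 4: r = (1/2)^4 = 1/16).
Hamilton's rule: n·r·B > C  ⇒  n > C/(r·B) = 0.0642/(0.0625·0.32) = 3.21.
The smallest integer exceeding 3.21 is 4.

4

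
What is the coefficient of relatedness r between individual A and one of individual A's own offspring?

Each parent–offspring link contributes a factor of 1/2, and independent paths through distinct common ancestors add.
One parent–offspring link: r = (1/2)^1 = 1/2.

0.5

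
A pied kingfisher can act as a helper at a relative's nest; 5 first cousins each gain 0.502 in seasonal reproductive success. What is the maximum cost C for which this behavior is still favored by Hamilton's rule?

r to a first cousin = 1/8 (first cousins share one grandparent pair — two paths of length 4: r = 2·(1/2)^4 = 1/8).
Hamilton's rule: n·r·B > C, so the trait is favored while C < n·r·B = 5·0.125·0.502 = 0.31375.

0.31375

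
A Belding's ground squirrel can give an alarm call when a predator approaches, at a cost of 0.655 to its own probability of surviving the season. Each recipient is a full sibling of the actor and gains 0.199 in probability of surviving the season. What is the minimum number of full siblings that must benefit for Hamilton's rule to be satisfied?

7

r to a full sibling = 0.5 (full sibs share both parents — two paths of length 2: r = 2·(1/2)^2 = 1/2).
Hamilton's rule: n·r·B > C  ⇒  n > C/(r·B) = 0.655/(0.5·0.199) = 6.583.
The smallest integer exceeding 6.583 is 7.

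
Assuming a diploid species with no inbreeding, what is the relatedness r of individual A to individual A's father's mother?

Each parent–offspring link contributes a factor of 1/2, and independent paths through distinct common ancestors add.
Two parent–offspring links: r = (1/2)^2 = 1/4.

0.25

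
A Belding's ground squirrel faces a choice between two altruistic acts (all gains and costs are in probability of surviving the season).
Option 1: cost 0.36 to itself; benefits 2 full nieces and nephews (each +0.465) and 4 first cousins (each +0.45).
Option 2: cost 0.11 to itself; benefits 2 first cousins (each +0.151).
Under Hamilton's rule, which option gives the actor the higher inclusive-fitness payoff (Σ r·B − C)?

Option 1

Option 1: r to a full niece or nephew = 0.25.
Option 1: r to a first cousin = 0.125.
Option 1: Σ r·B − C = (2·0.25·0.465 + 4·0.125·0.45) − 0.36 = 0.0975.
Option 2: r to a first cousin = 0.125.
Option 2: Σ r·B − C = (2·0.125·0.151) − 0.11 = -0.07225.
Option 1 has the higher net inclusive-fitness payoff.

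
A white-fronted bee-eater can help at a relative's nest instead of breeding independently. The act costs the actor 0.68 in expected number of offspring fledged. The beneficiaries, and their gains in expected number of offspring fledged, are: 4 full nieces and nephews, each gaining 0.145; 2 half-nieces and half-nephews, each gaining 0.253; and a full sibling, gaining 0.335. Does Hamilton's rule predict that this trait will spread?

No

Hamilton's rule: the trait is favored when the sum of r·B over every recipient exceeds the actor's cost C.
r to a full niece or nephew = 1/4 (full aunt/uncle↔niece/nephew: two paths of length 3 through the shared grandparent pair: r = 2·(1/2)^3 = 1/4).
r to a half-niece or half-nephew = 1/8 (half-aunt/uncle↔niece/nephew: one path of length 3: r = (1/2)^3 = 1/8).
r to a full sibling = 1/2 (full sibs share both parents — two paths of length 2: r = 2·(1/2)^2 = 1/2).
Summing one r·B term per recipient: 4·0.25·0.145 + 2·0.125·0.253 + 1·0.5·0.335 = 0.37575.
0.37575 < 0.68: the indirect benefit is less than the cost.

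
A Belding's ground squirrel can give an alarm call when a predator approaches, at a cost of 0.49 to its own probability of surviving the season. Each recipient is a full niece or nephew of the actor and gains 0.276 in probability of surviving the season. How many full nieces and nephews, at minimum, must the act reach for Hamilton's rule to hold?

8

r to a full niece or nephew = 0.25 (full aunt/uncle↔niece/nephew: two paths of length 3 through the shared grandparent pair: r = 2·(1/2)^3 = 1/4).
Hamilton's rule: n·r·B > C  ⇒  n > C/(r·B) = 0.49/(0.25·0.276) = 7.101.
The smallest integer exceeding 7.101 is 8.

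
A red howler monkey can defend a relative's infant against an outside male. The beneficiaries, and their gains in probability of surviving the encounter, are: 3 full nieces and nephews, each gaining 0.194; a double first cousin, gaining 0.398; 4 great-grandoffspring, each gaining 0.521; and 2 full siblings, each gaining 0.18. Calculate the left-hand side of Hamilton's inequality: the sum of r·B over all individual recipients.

r to a full niece or nephew = 1/4 (full aunt/uncle↔niece/nephew: two paths of length 3 through the shared grandparent pair: r = 2·(1/2)^3 = 1/4).
r to a double first cousin = 0.25 (double first cousins share both grandparent pairs — four paths of length 4: r = 4·(1/2)^4 = 1/4).
r to a great-grandoffspring = 1/8 (three parent–offspring links: r = (1/2)^3 = 1/8).
r to a full sibling = 1/2 (full sibs share both parents — two paths of length 2: r = 2·(1/2)^2 = 1/2).
Summing one r·B term per recipient: 3·0.25·0.194 + 1·0.25·0.398 + 4·0.125·0.521 + 2·0.5·0.18 = 0.6855.

0.6855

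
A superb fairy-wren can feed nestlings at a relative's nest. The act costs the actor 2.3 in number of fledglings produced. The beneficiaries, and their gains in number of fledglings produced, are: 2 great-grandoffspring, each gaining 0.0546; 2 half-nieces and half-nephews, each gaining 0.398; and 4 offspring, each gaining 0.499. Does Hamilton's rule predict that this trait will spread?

Hamilton's rule: the trait is favored when the sum of r·B over every recipient exceeds the actor's cost C.
r to a great-grandoffspring = 1/8 (three parent–offspring links: r = (1/2)^3 = 1/8).
r to a half-niece or half-nephew = 0.125 (half-aunt/uncle↔niece/nephew: one path of length 3: r = (1/2)^3 = 1/8).
r to an offspring = 0.5 (one parent–offspring link: r = (1/2)^1 = 1/2).
Summing one r·B term per recipient: 2·0.125·0.0546 + 2·0.125·0.398 + 4·0.5·0.499 = 1.11115.
1.11115 < 2.3: the indirect benefit is less than the cost.

No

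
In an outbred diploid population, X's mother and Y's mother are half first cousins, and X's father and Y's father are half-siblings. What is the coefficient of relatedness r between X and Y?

With two independent routes of shared ancestry, r is the sum of the two contributions.
X and Y are related in two ways: half second cousins through their mothers (r = 1/64) and half first cousins through their fathers (r = 1/16).
r = 1/64 + 1/16 = 5/64 = 0.078125.

0.078125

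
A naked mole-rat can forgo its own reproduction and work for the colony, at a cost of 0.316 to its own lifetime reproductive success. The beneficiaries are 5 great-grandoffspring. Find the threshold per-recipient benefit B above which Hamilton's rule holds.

r to a great-grandoffspring = 1/8 (three parent–offspring links: r = (1/2)^3 = 1/8).
Hamilton's rule with n recipients of equal r: n·r·B > C, so B > C/(n·r) = 0.316/(5·0.125) = 0.5056.

0.5056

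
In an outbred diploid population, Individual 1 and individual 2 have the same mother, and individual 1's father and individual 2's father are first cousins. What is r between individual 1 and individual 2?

0.28125

With two independent routes of shared ancestry, r is the sum of the two contributions.
Individual 1 and individual 2 are related in two ways: half-sibs through their shared mother (r = 1/4) and second cousins through their fathers (r = 1/32).
r = 1/4 + 1/32 = 0.28125.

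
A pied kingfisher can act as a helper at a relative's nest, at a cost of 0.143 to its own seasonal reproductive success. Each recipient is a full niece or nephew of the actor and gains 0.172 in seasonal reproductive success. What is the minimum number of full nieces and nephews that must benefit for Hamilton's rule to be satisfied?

4

r to a full niece or nephew = 1/4 (full aunt/uncle↔niece/nephew: two paths of length 3 through the shared grandparent pair: r = 2·(1/2)^3 = 1/4).
Hamilton's rule: n·r·B > C  ⇒  n > C/(r·B) = 0.143/(0.25·0.172) = 3.326.
The smallest integer exceeding 3.326 is 4.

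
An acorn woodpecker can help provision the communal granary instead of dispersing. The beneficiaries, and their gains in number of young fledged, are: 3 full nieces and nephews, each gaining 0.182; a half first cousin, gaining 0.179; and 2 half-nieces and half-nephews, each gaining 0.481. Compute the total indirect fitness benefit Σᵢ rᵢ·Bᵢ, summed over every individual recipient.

r to a full niece or nephew = 0.25 (full aunt/uncle↔niece/nephew: two paths of length 3 through the shared grandparent pair: r = 2·(1/2)^3 = 1/4).
r to a half first cousin = 0.0625 (half first cousins share one grandparent — one path of length 4: r = (1/2)^4 = 1/16).
r to a half-niece or half-nephew = 0.125 (half-aunt/uncle↔niece/nephew: one path of length 3: r = (1/2)^3 = 1/8).
Summing one r·B term per recipient: 3·0.25·0.182 + 1·0.0625·0.179 + 2·0.125·0.481 = 0.2679375.

0.2679375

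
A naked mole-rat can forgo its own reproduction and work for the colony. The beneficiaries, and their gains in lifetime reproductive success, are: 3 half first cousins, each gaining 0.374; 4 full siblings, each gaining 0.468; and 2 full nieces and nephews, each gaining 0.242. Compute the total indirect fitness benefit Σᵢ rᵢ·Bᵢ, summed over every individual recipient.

r to a half first cousin = 1/16 (half first cousins share one grandparent — one path of length 4: r = (1/2)^4 = 1/16).
r to a full sibling = 0.5 (full sibs share both parents — two paths of length 2: r = 2·(1/2)^2 = 1/2).
r to a full niece or nephew = 0.25 (full aunt/uncle↔niece/nephew: two paths of length 3 through the shared grandparent pair: r = 2·(1/2)^3 = 1/4).
Summing one r·B term per recipient: 3·0.0625·0.374 + 4·0.5·0.468 + 2·0.25·0.242 = 1.127125.

1.127125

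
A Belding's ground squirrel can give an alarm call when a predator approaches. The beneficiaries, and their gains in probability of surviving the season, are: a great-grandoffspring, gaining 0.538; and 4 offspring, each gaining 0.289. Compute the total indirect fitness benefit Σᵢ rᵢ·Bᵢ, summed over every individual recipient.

0.64525

r to a great-grandoffspring = 0.125 (three parent–offspring links: r = (1/2)^3 = 1/8).
r to an offspring = 0.5 (one parent–offspring link: r = (1/2)^1 = 1/2).
Summing one r·B term per recipient: 1·0.125·0.538 + 4·0.5·0.289 = 0.64525.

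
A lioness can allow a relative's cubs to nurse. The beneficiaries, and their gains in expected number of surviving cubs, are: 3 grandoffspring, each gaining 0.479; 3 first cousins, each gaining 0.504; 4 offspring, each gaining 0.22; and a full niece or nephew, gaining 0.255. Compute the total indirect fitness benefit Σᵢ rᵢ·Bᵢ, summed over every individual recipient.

1.052

r to a grandoffspring = 1/4 (two parent–offspring links: r = (1/2)^2 = 1/4).
r to a first cousin = 1/8 (first cousins share one grandparent pair — two paths of length 4: r = 2·(1/2)^4 = 1/8).
r to an offspring = 0.5 (one parent–offspring link: r = (1/2)^1 = 1/2).
r to a full niece or nephew = 1/4 (full aunt/uncle↔niece/nephew: two paths of length 3 through the shared grandparent pair: r = 2·(1/2)^3 = 1/4).
Summing one r·B term per recipient: 3·0.25·0.479 + 3·0.125·0.504 + 4·0.5·0.22 + 1·0.25·0.255 = 1.052.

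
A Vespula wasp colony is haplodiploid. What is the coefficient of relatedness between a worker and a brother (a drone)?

0.25

Her haploid brother carries none of their father's genes and a random half of their mother's genome; that half matches the maternal half of her own genome with probability 1/2: r = 1/2 · 1/2 = 1/4.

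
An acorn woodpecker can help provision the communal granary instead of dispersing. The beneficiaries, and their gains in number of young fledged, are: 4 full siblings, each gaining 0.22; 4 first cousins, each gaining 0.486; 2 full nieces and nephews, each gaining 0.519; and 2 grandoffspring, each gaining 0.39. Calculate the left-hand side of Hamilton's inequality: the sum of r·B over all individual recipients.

r to a full sibling = 1/2 (full sibs share both parents — two paths of length 2: r = 2·(1/2)^2 = 1/2).
r to a first cousin = 0.125 (first cousins share one grandparent pair — two paths of length 4: r = 2·(1/2)^4 = 1/8).
r to a full niece or nephew = 1/4 (full aunt/uncle↔niece/nephew: two paths of length 3 through the shared grandparent pair: r = 2·(1/2)^3 = 1/4).
r to a grandoffspring = 1/4 (two parent–offspring links: r = (1/2)^2 = 1/4).
Summing one r·B term per recipient: 4·0.5·0.22 + 4·0.125·0.486 + 2·0.25·0.519 + 2·0.25·0.39 = 1.1375.

1.1375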